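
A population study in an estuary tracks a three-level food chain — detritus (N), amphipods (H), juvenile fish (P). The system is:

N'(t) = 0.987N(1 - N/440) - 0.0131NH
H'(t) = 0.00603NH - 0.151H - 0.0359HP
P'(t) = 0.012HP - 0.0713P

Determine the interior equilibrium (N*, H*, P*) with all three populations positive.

N* ≈ 405, H* ≈ 5.94, P* ≈ 63.9

From dP/dt = 0: 0.012H* = 0.0713, so H* = 5.94.
From dN/dt = 0: 0.987(1 - N*/440) = 0.0131·5.94, giving N* = 440·(1 - 0.0789) = 405.
From dH/dt = 0: 0.00603·405 - 0.151 = 0.0359P*, so P* = 2.29/0.0359 = 63.9.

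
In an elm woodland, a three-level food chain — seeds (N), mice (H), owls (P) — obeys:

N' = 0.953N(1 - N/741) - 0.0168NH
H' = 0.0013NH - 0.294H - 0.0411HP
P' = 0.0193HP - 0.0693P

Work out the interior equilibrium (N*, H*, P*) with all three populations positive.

N* ≈ 694, H* ≈ 3.59, P* ≈ 14.8

From dP/dt = 0: 0.0193H* = 0.0693, so H* = 3.59.
From dN/dt = 0: 0.953(1 - N*/741) = 0.0168·3.59, giving N* = 741·(1 - 0.0633) = 694.
From dH/dt = 0: 0.0013·694 - 0.294 = 0.0411P*, so P* = 0.608/0.0411 = 14.8.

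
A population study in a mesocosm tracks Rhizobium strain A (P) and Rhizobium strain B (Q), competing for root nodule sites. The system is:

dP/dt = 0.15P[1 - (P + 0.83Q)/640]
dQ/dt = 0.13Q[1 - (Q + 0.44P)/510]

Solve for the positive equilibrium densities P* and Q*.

Setting both brackets to zero gives the nullclines P + 0.83Q = 640 and 0.44P + Q = 510.
Substituting Q = 510 - 0.44P into the first: P(1 - 0.83·0.44) = 640 - 0.83·510.
So P* = 217/0.635 = 341, and then Q* = 510 - 0.44·341 = 360.

P* ≈ 341, Q* ≈ 360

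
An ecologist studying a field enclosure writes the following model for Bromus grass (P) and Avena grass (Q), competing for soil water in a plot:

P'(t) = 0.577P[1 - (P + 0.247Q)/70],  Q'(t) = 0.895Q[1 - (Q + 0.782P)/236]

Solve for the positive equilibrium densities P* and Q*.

P* ≈ 14.5, Q* ≈ 225

Setting both brackets to zero gives the nullclines P + 0.247Q = 70 and 0.782P + Q = 236.
Substituting Q = 236 - 0.782P into the first: P(1 - 0.247·0.782) = 70 - 0.247·236.
So P* = 11.7/0.807 = 14.5, and then Q* = 236 - 0.782·14.5 = 225.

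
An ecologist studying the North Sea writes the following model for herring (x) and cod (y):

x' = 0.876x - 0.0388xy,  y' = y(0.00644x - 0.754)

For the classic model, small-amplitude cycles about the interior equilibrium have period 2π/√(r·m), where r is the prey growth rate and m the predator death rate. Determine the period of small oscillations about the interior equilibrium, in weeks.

Here r = 0.876 and m = 0.754, so r·m = 0.661.
ω = √0.661 = 0.813 per week, hence T = 2π/ω ≈ 7.73 weeks.

T ≈ 7.73 weeks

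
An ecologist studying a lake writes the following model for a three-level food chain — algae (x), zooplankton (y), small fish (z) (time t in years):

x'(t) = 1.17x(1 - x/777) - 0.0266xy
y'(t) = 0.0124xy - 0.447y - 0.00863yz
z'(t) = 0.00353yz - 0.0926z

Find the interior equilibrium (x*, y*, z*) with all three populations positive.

x* ≈ 314, y* ≈ 26.2, z* ≈ 399

From dz/dt = 0: 0.00353y* = 0.0926, so y* = 26.2.
From dx/dt = 0: 1.17(1 - x*/777) = 0.0266·26.2, giving x* = 777·(1 - 0.596) = 314.
From dy/dt = 0: 0.0124·314 - 0.447 = 0.00863z*, so z* = 3.44/0.00863 = 399.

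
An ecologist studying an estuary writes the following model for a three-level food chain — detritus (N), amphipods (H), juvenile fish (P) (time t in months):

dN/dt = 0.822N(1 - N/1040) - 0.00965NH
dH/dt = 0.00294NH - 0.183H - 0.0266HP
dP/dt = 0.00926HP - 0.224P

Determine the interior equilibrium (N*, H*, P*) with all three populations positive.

From dP/dt = 0: 0.00926H* = 0.224, so H* = 24.2.
From dN/dt = 0: 0.822(1 - N*/1040) = 0.00965·24.2, giving N* = 1040·(1 - 0.284) = 745.
From dH/dt = 0: 0.00294·745 - 0.183 = 0.0266P*, so P* = 2.01/0.0266 = 75.4.

N* ≈ 745, H* ≈ 24.2, P* ≈ 75.4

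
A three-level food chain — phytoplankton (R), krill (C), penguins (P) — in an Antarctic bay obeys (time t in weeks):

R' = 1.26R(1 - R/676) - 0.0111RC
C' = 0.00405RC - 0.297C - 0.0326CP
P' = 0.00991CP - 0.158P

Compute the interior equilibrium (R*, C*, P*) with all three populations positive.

R* ≈ 581, C* ≈ 15.9, P* ≈ 63.1

From dP/dt = 0: 0.00991C* = 0.158, so C* = 15.9.
From dR/dt = 0: 1.26(1 - R*/676) = 0.0111·15.9, giving R* = 676·(1 - 0.14) = 581.
From dC/dt = 0: 0.00405·581 - 0.297 = 0.0326P*, so P* = 2.06/0.0326 = 63.1.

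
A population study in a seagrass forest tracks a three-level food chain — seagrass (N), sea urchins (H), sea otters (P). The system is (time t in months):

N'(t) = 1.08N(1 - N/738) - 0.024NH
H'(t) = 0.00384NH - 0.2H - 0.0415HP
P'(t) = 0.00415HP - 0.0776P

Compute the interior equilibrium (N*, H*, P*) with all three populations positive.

N* ≈ 431, H* ≈ 18.7, P* ≈ 35.1

From dP/dt = 0: 0.00415H* = 0.0776, so H* = 18.7.
From dN/dt = 0: 1.08(1 - N*/738) = 0.024·18.7, giving N* = 738·(1 - 0.416) = 431.
From dH/dt = 0: 0.00384·431 - 0.2 = 0.0415P*, so P* = 1.46/0.0415 = 35.1.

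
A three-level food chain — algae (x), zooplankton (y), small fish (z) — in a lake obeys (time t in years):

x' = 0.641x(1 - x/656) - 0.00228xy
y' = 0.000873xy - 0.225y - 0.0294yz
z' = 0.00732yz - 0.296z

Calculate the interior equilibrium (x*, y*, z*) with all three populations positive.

From dz/dt = 0: 0.00732y* = 0.296, so y* = 40.4.
From dx/dt = 0: 0.641(1 - x*/656) = 0.00228·40.4, giving x* = 656·(1 - 0.144) = 562.
From dy/dt = 0: 0.000873·562 - 0.225 = 0.0294z*, so z* = 0.265/0.0294 = 9.02.

x* ≈ 562, y* ≈ 40.4, z* ≈ 9.02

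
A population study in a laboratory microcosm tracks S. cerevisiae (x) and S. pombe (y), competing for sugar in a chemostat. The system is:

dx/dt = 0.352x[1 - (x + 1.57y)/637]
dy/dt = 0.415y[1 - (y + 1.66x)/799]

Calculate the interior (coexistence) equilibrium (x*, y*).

Setting both brackets to zero gives the nullclines x + 1.57y = 637 and 1.66x + y = 799.
Substituting y = 799 - 1.66x into the first: x(1 - 1.57·1.66) = 637 - 1.57·799.
So x* = -617/-1.61 = 384, and then y* = 799 - 1.66·384 = 161.

x* ≈ 384, y* ≈ 161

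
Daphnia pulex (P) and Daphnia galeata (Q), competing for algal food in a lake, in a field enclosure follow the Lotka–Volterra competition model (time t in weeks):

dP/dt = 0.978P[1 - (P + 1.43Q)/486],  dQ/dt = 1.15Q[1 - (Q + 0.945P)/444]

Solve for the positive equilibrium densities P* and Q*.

Setting both brackets to zero gives the nullclines P + 1.43Q = 486 and 0.945P + Q = 444.
Substituting Q = 444 - 0.945P into the first: P(1 - 1.43·0.945) = 486 - 1.43·444.
So P* = -149/-0.351 = 424, and then Q* = 444 - 0.945·424 = 43.5.

P* ≈ 424, Q* ≈ 43.5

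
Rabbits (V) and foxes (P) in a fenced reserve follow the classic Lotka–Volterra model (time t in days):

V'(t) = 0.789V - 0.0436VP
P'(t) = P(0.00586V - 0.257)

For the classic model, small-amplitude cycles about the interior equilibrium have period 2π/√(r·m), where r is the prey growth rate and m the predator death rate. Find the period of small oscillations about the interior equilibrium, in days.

T ≈ 14 days

Here r = 0.789 and m = 0.257, so r·m = 0.203.
ω = √0.203 = 0.45 per day, hence T = 2π/ω ≈ 14 days.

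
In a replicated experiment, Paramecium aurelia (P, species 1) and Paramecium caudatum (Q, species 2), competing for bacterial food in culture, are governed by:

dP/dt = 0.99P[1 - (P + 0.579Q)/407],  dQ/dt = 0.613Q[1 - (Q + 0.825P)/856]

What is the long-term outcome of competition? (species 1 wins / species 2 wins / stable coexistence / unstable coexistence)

species 2 excludes species 1

Compare the nullcline intercepts: K1/α12 = 407/0.579 = 703 < K2 = 856; K2/α21 = 856/0.825 = 1040 > K1 = 407.
Since the inequalities point opposite ways, species 2 can invade but species 1 cannot.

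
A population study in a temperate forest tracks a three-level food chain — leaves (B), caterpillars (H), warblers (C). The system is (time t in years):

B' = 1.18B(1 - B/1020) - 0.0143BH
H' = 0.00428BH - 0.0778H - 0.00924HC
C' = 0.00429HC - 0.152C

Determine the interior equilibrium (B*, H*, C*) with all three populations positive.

B* ≈ 582, H* ≈ 35.4, C* ≈ 261

From dC/dt = 0: 0.00429H* = 0.152, so H* = 35.4.
From dB/dt = 0: 1.18(1 - B*/1020) = 0.0143·35.4, giving B* = 1020·(1 - 0.429) = 582.
From dH/dt = 0: 0.00428·582 - 0.0778 = 0.00924C*, so C* = 2.41/0.00924 = 261.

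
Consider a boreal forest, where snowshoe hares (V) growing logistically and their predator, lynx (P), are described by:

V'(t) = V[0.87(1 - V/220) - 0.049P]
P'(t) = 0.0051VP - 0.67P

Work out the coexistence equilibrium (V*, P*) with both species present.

From dP/dt = 0 with P > 0: 0.0051V* = 0.67, so V* = 131.
Substitute into dV/dt = 0: 0.87(1 - 131/220) = 0.049P*.
The bracket is 0.403, giving P* = 0.35/0.049 = 7.15.

V* ≈ 131, P* ≈ 7.15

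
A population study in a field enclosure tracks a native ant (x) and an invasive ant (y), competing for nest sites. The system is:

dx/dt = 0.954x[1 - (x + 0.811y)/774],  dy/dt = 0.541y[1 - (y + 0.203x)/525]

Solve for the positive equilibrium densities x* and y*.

x* ≈ 417, y* ≈ 440

Setting both brackets to zero gives the nullclines x + 0.811y = 774 and 0.203x + y = 525.
Substituting y = 525 - 0.203x into the first: x(1 - 0.811·0.203) = 774 - 0.811·525.
So x* = 348/0.835 = 417, and then y* = 525 - 0.203·417 = 440.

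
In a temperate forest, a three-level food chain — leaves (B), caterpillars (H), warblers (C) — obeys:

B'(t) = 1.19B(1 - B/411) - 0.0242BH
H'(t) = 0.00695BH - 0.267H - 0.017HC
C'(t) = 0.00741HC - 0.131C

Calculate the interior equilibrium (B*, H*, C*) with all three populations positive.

From dC/dt = 0: 0.00741H* = 0.131, so H* = 17.7.
From dB/dt = 0: 1.19(1 - B*/411) = 0.0242·17.7, giving B* = 411·(1 - 0.36) = 263.
From dH/dt = 0: 0.00695·263 - 0.267 = 0.017C*, so C* = 1.56/0.017 = 91.9.

B* ≈ 263, H* ≈ 17.7, C* ≈ 91.9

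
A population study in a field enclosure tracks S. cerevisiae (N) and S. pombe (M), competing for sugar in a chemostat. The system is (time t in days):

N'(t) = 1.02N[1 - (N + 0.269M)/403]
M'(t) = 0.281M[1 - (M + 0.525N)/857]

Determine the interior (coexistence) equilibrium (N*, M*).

N* ≈ 201, M* ≈ 752

Setting both brackets to zero gives the nullclines N + 0.269M = 403 and 0.525N + M = 857.
Substituting M = 857 - 0.525N into the first: N(1 - 0.269·0.525) = 403 - 0.269·857.
So N* = 172/0.859 = 201, and then M* = 857 - 0.525·201 = 752.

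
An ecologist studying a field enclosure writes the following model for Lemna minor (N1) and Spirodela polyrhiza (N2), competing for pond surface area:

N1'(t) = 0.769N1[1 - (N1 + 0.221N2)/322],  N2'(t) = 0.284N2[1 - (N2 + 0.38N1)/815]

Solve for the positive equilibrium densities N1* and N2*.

N1* ≈ 155, N2* ≈ 756

Setting both brackets to zero gives the nullclines N1 + 0.221N2 = 322 and 0.38N1 + N2 = 815.
Substituting N2 = 815 - 0.38N1 into the first: N1(1 - 0.221·0.38) = 322 - 0.221·815.
So N1* = 142/0.916 = 155, and then N2* = 815 - 0.38·155 = 756.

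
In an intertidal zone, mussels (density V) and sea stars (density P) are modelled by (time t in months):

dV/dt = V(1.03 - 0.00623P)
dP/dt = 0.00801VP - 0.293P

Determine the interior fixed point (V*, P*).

Set dP/dt = 0 with P > 0: 0.00801V - 0.293 = 0, so V* = 0.293/0.00801 = 36.6.
Set dV/dt = 0 with V > 0: 1.03 - 0.00623P = 0, so P* = 1.03/0.00623 = 165.

V* ≈ 36.6, P* ≈ 165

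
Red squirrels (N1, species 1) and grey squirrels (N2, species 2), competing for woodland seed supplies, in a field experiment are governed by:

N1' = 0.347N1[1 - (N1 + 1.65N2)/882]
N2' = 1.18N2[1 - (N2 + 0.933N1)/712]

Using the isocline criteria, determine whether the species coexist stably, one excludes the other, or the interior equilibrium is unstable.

unstable coexistence (outcome depends on initial conditions)

Compare the nullcline intercepts: K1/α12 = 882/1.65 = 535 < K2 = 712; K2/α21 = 712/0.933 = 763 < K1 = 882.
Since both are reversed, neither can invade when rare; the interior point is a saddle.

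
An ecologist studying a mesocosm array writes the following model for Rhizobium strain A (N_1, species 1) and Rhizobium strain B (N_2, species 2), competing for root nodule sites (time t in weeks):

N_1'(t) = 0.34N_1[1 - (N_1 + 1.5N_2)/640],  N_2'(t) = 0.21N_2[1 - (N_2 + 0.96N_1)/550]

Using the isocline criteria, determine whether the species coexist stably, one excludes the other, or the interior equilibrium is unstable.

Compare the nullcline intercepts: K1/α12 = 640/1.5 = 427 < K2 = 550; K2/α21 = 550/0.96 = 573 < K1 = 640.
Since both are reversed, neither can invade when rare; the interior point is a saddle.

unstable coexistence (outcome depends on initial conditions)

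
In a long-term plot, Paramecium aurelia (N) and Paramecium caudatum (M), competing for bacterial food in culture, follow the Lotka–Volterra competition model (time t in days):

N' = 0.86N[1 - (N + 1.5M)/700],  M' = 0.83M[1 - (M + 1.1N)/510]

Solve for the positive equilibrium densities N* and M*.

N* ≈ 100, M* ≈ 400

Setting both brackets to zero gives the nullclines N + 1.5M = 700 and 1.1N + M = 510.
Substituting M = 510 - 1.1N into the first: N(1 - 1.5·1.1) = 700 - 1.5·510.
So N* = -65/-0.65 = 100, and then M* = 510 - 1.1·100 = 400.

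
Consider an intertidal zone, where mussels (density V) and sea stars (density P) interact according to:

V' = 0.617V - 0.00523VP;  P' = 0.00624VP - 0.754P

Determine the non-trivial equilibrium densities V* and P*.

V* ≈ 121, P* ≈ 118

Set dP/dt = 0 with P > 0: 0.00624V - 0.754 = 0, so V* = 0.754/0.00624 = 121.
Set dV/dt = 0 with V > 0: 0.617 - 0.00523P = 0, so P* = 0.617/0.00523 = 118.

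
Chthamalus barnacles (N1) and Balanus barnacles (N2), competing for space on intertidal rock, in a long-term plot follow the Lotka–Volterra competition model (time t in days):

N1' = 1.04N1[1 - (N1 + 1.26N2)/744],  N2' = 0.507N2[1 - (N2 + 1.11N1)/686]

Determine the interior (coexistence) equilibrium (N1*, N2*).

N1* ≈ 302, N2* ≈ 351

Setting both brackets to zero gives the nullclines N1 + 1.26N2 = 744 and 1.11N1 + N2 = 686.
Substituting N2 = 686 - 1.11N1 into the first: N1(1 - 1.26·1.11) = 744 - 1.26·686.
So N1* = -120/-0.399 = 302, and then N2* = 686 - 1.11·302 = 351.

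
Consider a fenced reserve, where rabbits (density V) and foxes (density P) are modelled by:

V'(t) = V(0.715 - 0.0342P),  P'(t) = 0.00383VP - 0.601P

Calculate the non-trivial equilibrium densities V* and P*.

V* ≈ 157, P* ≈ 20.9

Set dP/dt = 0 with P > 0: 0.00383V - 0.601 = 0, so V* = 0.601/0.00383 = 157.
Set dV/dt = 0 with V > 0: 0.715 - 0.0342P = 0, so P* = 0.715/0.0342 = 20.9.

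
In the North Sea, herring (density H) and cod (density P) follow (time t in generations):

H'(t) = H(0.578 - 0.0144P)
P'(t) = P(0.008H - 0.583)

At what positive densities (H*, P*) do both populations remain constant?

H* ≈ 72.9, P* ≈ 40.1

Set dP/dt = 0 with P > 0: 0.008H - 0.583 = 0, so H* = 0.583/0.008 = 72.9.
Set dH/dt = 0 with H > 0: 0.578 - 0.0144P = 0, so P* = 0.578/0.0144 = 40.1.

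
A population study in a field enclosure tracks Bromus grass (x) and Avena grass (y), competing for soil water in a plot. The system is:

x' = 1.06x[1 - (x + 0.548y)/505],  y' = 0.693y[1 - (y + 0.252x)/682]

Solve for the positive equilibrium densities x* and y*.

Setting both brackets to zero gives the nullclines x + 0.548y = 505 and 0.252x + y = 682.
Substituting y = 682 - 0.252x into the first: x(1 - 0.548·0.252) = 505 - 0.548·682.
So x* = 131/0.862 = 152, and then y* = 682 - 0.252·152 = 644.

x* ≈ 152, y* ≈ 644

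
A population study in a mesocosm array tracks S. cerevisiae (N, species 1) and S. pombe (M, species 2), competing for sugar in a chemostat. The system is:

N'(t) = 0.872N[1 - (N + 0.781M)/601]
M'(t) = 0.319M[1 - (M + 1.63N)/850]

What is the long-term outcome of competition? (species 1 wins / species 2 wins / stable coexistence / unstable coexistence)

Compare the nullcline intercepts: K1/α12 = 601/0.781 = 770 < K2 = 850; K2/α21 = 850/1.63 = 521 < K1 = 601.
Since both are reversed, neither can invade when rare; the interior point is a saddle.

unstable coexistence (outcome depends on initial conditions)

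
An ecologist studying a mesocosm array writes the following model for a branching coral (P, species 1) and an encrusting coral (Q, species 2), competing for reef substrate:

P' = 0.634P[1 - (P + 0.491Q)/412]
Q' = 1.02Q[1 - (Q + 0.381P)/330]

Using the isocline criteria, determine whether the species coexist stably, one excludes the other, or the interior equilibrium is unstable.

stable coexistence

Compare the nullcline intercepts: K1/α12 = 412/0.491 = 839 > K2 = 330; K2/α21 = 330/0.381 = 866 > K1 = 412.
Since both inequalities hold, each species can invade when rare, so the interior equilibrium is stable.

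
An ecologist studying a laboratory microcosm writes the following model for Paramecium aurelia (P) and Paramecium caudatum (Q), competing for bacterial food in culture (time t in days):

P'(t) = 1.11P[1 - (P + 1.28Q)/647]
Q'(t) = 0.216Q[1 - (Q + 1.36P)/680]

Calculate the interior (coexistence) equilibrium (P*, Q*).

P* ≈ 302, Q* ≈ 270

Setting both brackets to zero gives the nullclines P + 1.28Q = 647 and 1.36P + Q = 680.
Substituting Q = 680 - 1.36P into the first: P(1 - 1.28·1.36) = 647 - 1.28·680.
So P* = -223/-0.741 = 302, and then Q* = 680 - 1.36·302 = 270.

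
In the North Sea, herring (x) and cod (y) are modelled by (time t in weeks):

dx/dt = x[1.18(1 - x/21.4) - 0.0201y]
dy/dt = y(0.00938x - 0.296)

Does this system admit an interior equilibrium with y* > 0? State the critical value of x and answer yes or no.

The predator equation gives dy/dt > 0 only when x > 0.296/0.00938 = 31.6.
Without the predator, x → K = 21.4. Since 21.4 < 31.6, the predator cannot invade.

Threshold x = 31.6; K < 31.6, so no, the predator goes extinct.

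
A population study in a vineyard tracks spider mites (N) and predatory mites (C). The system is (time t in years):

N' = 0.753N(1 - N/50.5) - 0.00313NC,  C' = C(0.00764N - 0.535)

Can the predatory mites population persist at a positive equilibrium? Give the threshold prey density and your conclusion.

Threshold N = 70; K < 70, so no, the predator goes extinct.

The predator equation gives dC/dt > 0 only when N > 0.535/0.00764 = 70.
Without the predator, N → K = 50.5. Since 50.5 < 70, the predator cannot invade.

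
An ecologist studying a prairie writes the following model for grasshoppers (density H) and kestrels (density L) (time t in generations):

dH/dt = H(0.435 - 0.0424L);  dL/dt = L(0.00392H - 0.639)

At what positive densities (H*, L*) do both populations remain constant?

Set dL/dt = 0 with L > 0: 0.00392H - 0.639 = 0, so H* = 0.639/0.00392 = 163.
Set dH/dt = 0 with H > 0: 0.435 - 0.0424L = 0, so L* = 0.435/0.0424 = 10.3.

H* ≈ 163, L* ≈ 10.3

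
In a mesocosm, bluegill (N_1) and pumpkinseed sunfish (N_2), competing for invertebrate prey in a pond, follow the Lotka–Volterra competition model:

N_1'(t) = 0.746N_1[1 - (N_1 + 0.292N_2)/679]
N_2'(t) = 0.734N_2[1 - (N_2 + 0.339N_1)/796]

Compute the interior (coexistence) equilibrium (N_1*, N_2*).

Setting both brackets to zero gives the nullclines N_1 + 0.292N_2 = 679 and 0.339N_1 + N_2 = 796.
Substituting N_2 = 796 - 0.339N_1 into the first: N_1(1 - 0.292·0.339) = 679 - 0.292·796.
So N_1* = 447/0.901 = 496, and then N_2* = 796 - 0.339·496 = 628.

N_1* ≈ 496, N_2* ≈ 628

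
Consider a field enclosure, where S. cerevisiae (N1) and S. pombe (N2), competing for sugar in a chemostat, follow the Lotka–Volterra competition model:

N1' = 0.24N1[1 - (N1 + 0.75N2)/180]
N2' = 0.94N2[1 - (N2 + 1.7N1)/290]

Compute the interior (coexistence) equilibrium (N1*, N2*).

Setting both brackets to zero gives the nullclines N1 + 0.75N2 = 180 and 1.7N1 + N2 = 290.
Substituting N2 = 290 - 1.7N1 into the first: N1(1 - 0.75·1.7) = 180 - 0.75·290.
So N1* = -37.5/-0.275 = 136, and then N2* = 290 - 1.7·136 = 58.2.

N1* ≈ 136, N2* ≈ 58.2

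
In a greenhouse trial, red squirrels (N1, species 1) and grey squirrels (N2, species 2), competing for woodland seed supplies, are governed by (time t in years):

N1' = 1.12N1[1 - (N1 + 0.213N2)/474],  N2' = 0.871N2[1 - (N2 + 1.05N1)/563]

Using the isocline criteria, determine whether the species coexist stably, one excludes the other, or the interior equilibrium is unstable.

Compare the nullcline intercepts: K1/α12 = 474/0.213 = 2230 > K2 = 563; K2/α21 = 563/1.05 = 536 > K1 = 474.
Since both inequalities hold, each species can invade when rare, so the interior equilibrium is stable.

stable coexistence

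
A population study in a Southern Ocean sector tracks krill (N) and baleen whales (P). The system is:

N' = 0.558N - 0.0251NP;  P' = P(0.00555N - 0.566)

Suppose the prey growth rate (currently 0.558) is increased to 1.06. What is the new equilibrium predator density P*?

At the interior fixed point, setting dN/dt = 0 with N > 0 fixes P* = (prey growth rate)/(NP coefficient) — independent of the other coefficients.
With the change, P* = 1.06/0.0251 = 42.2; it rises from 22.2.

P* ≈ 42.2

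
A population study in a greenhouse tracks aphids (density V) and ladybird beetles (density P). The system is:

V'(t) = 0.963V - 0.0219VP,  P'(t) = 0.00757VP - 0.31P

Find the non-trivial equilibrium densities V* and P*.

V* ≈ 41, P* ≈ 44

Set dP/dt = 0 with P > 0: 0.00757V - 0.31 = 0, so V* = 0.31/0.00757 = 41.
Set dV/dt = 0 with V > 0: 0.963 - 0.0219P = 0, so P* = 0.963/0.0219 = 44.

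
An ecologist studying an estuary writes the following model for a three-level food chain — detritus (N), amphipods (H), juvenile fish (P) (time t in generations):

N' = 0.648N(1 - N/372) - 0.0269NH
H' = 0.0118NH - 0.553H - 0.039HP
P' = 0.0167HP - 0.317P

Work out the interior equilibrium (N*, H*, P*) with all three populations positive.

N* ≈ 78.9, H* ≈ 19, P* ≈ 9.68

From dP/dt = 0: 0.0167H* = 0.317, so H* = 19.
From dN/dt = 0: 0.648(1 - N*/372) = 0.0269·19, giving N* = 372·(1 - 0.788) = 78.9.
From dH/dt = 0: 0.0118·78.9 - 0.553 = 0.039P*, so P* = 0.378/0.039 = 9.68.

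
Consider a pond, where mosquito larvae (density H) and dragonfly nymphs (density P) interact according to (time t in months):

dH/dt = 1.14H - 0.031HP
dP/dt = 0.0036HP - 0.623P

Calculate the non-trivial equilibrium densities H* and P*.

Set dP/dt = 0 with P > 0: 0.0036H - 0.623 = 0, so H* = 0.623/0.0036 = 173.
Set dH/dt = 0 with H > 0: 1.14 - 0.031P = 0, so P* = 1.14/0.031 = 36.8.

H* ≈ 173, P* ≈ 36.8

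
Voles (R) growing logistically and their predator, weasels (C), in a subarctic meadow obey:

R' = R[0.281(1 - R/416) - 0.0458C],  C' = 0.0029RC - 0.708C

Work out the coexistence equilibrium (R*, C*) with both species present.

From dC/dt = 0 with C > 0: 0.0029R* = 0.708, so R* = 244.
Substitute into dR/dt = 0: 0.281(1 - 244/416) = 0.0458C*.
The bracket is 0.413, giving C* = 0.116/0.0458 = 2.53.

R* ≈ 244, C* ≈ 2.53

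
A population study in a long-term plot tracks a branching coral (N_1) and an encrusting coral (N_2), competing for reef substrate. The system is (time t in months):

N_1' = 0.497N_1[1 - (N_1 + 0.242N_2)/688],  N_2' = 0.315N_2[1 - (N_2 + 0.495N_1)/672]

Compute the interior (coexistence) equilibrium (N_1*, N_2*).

Setting both brackets to zero gives the nullclines N_1 + 0.242N_2 = 688 and 0.495N_1 + N_2 = 672.
Substituting N_2 = 672 - 0.495N_1 into the first: N_1(1 - 0.242·0.495) = 688 - 0.242·672.
So N_1* = 525/0.88 = 597, and then N_2* = 672 - 0.495·597 = 377.

N_1* ≈ 597, N_2* ≈ 377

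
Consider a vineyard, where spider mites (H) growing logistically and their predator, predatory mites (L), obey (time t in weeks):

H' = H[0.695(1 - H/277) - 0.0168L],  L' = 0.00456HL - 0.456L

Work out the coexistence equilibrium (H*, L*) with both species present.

From dL/dt = 0 with L > 0: 0.00456H* = 0.456, so H* = 100.
Substitute into dH/dt = 0: 0.695(1 - 100/277) = 0.0168L*.
The bracket is 0.639, giving L* = 0.444/0.0168 = 26.4.

H* ≈ 100, L* ≈ 26.4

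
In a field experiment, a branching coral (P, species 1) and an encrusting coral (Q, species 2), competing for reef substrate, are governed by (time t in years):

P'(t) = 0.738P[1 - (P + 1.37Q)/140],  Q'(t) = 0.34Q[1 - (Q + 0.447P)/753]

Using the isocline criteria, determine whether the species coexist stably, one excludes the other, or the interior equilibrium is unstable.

Compare the nullcline intercepts: K1/α12 = 140/1.37 = 102 < K2 = 753; K2/α21 = 753/0.447 = 1680 > K1 = 140.
Since the inequalities point opposite ways, species 2 can invade but species 1 cannot.

species 2 excludes species 1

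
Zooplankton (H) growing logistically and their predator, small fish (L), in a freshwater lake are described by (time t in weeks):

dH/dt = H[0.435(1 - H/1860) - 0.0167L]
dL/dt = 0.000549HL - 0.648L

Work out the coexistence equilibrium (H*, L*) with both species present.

H* ≈ 1180, L* ≈ 9.52

From dL/dt = 0 with L > 0: 0.000549H* = 0.648, so H* = 1180.
Substitute into dH/dt = 0: 0.435(1 - 1180/1860) = 0.0167L*.
The bracket is 0.365, giving L* = 0.159/0.0167 = 9.52.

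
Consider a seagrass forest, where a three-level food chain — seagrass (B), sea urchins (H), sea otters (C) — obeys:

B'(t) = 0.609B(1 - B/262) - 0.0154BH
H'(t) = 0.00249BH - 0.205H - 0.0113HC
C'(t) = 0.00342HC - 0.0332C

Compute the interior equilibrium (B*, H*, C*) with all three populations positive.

From dC/dt = 0: 0.00342H* = 0.0332, so H* = 9.71.
From dB/dt = 0: 0.609(1 - B*/262) = 0.0154·9.71, giving B* = 262·(1 - 0.245) = 198.
From dH/dt = 0: 0.00249·198 - 0.205 = 0.0113C*, so C* = 0.287/0.0113 = 25.4.

B* ≈ 198, H* ≈ 9.71, C* ≈ 25.4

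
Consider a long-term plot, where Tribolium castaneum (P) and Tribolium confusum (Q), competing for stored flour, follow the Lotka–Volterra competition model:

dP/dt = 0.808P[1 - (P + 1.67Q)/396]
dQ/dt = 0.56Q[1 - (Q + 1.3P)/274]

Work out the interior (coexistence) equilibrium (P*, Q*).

P* ≈ 52.6, Q* ≈ 206

Setting both brackets to zero gives the nullclines P + 1.67Q = 396 and 1.3P + Q = 274.
Substituting Q = 274 - 1.3P into the first: P(1 - 1.67·1.3) = 396 - 1.67·274.
So P* = -61.6/-1.17 = 52.6, and then Q* = 274 - 1.3·52.6 = 206.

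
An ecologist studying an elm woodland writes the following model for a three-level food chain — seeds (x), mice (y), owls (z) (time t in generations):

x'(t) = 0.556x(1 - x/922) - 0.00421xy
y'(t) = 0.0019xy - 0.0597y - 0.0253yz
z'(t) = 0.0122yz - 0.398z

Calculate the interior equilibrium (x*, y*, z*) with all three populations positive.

From dz/dt = 0: 0.0122y* = 0.398, so y* = 32.6.
From dx/dt = 0: 0.556(1 - x*/922) = 0.00421·32.6, giving x* = 922·(1 - 0.247) = 694.
From dy/dt = 0: 0.0019·694 - 0.0597 = 0.0253z*, so z* = 1.26/0.0253 = 49.8.

x* ≈ 694, y* ≈ 32.6, z* ≈ 49.8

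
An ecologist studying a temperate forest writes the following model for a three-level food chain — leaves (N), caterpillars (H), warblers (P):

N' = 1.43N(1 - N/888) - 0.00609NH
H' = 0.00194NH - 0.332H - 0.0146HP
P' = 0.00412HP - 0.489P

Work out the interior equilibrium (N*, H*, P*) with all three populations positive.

From dP/dt = 0: 0.00412H* = 0.489, so H* = 119.
From dN/dt = 0: 1.43(1 - N*/888) = 0.00609·119, giving N* = 888·(1 - 0.505) = 439.
From dH/dt = 0: 0.00194·439 - 0.332 = 0.0146P*, so P* = 0.52/0.0146 = 35.6.

N* ≈ 439, H* ≈ 119, P* ≈ 35.6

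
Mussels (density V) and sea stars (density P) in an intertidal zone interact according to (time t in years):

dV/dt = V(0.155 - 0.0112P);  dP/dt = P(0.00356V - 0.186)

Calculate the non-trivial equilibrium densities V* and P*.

V* ≈ 52.2, P* ≈ 13.8

Set dP/dt = 0 with P > 0: 0.00356V - 0.186 = 0, so V* = 0.186/0.00356 = 52.2.
Set dV/dt = 0 with V > 0: 0.155 - 0.0112P = 0, so P* = 0.155/0.0112 = 13.8.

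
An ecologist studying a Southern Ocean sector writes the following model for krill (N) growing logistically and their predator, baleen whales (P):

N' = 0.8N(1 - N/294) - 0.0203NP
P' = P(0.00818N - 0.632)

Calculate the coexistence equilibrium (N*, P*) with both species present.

From dP/dt = 0 with P > 0: 0.00818N* = 0.632, so N* = 77.3.
Substitute into dN/dt = 0: 0.8(1 - 77.3/294) = 0.0203P*.
The bracket is 0.737, giving P* = 0.59/0.0203 = 29.1.

N* ≈ 77.3, P* ≈ 29.1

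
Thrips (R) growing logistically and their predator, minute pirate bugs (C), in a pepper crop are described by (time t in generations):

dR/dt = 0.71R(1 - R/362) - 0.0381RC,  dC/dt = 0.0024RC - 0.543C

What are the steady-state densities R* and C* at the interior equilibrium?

From dC/dt = 0 with C > 0: 0.0024R* = 0.543, so R* = 226.
Substitute into dR/dt = 0: 0.71(1 - 226/362) = 0.0381C*.
The bracket is 0.375, giving C* = 0.266/0.0381 = 6.99.

R* ≈ 226, C* ≈ 6.99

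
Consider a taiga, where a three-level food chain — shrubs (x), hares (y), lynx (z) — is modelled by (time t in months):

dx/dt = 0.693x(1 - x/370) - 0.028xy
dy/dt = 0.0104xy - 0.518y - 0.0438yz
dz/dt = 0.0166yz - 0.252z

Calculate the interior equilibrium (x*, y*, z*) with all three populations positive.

From dz/dt = 0: 0.0166y* = 0.252, so y* = 15.2.
From dx/dt = 0: 0.693(1 - x*/370) = 0.028·15.2, giving x* = 370·(1 - 0.613) = 143.
From dy/dt = 0: 0.0104·143 - 0.518 = 0.0438z*, so z* = 0.97/0.0438 = 22.1.

x* ≈ 143, y* ≈ 15.2, z* ≈ 22.1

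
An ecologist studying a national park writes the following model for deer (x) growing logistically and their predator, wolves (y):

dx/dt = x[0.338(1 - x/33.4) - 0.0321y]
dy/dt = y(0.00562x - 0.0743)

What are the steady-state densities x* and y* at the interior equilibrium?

From dy/dt = 0 with y > 0: 0.00562x* = 0.0743, so x* = 13.2.
Substitute into dx/dt = 0: 0.338(1 - 13.2/33.4) = 0.0321y*.
The bracket is 0.604, giving y* = 0.204/0.0321 = 6.36.

x* ≈ 13.2, y* ≈ 6.36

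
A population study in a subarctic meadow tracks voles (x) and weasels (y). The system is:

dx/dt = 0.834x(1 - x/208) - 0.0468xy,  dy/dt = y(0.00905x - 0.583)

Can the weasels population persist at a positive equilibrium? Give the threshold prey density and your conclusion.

Threshold x = 64.4; K > 64.4, so yes, the predator persists.

The predator equation gives dy/dt > 0 only when x > 0.583/0.00905 = 64.4.
Without the predator, x → K = 208. Since 208 > 64.4, the predator can invade and persist.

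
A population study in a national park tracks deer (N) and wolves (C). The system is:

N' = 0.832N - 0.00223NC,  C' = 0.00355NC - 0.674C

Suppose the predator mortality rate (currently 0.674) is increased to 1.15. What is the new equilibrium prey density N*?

At the interior fixed point, setting dC/dt = 0 with C > 0 fixes N* = (predator death rate)/(NC coefficient) — independent of the other coefficients.
With the change, N* = 1.15/0.00355 = 324; it rises from 190.

N* ≈ 324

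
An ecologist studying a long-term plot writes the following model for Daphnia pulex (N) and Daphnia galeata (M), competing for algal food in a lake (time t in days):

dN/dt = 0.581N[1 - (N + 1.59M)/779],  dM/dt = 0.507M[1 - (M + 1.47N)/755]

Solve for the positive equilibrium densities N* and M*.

N* ≈ 315, M* ≈ 292

Setting both brackets to zero gives the nullclines N + 1.59M = 779 and 1.47N + M = 755.
Substituting M = 755 - 1.47N into the first: N(1 - 1.59·1.47) = 779 - 1.59·755.
So N* = -421/-1.34 = 315, and then M* = 755 - 1.47·315 = 292.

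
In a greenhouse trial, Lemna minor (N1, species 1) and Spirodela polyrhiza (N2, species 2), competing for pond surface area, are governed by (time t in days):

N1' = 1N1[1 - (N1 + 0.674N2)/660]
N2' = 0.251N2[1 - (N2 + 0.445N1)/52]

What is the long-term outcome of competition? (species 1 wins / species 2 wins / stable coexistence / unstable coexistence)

Compare the nullcline intercepts: K1/α12 = 660/0.674 = 979 > K2 = 52; K2/α21 = 52/0.445 = 117 < K1 = 660.
Since the inequalities point opposite ways, species 1 can invade but species 2 cannot.

species 1 excludes species 2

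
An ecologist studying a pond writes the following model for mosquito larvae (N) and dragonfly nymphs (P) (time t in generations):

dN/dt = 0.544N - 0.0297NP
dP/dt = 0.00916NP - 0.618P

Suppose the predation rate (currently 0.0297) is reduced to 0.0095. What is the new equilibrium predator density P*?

At the interior fixed point, setting dN/dt = 0 with N > 0 fixes P* = (prey growth rate)/(NP coefficient) — independent of the other coefficients.
With the change, P* = 0.544/0.0095 = 57.3; it rises from 18.3.

P* ≈ 57.3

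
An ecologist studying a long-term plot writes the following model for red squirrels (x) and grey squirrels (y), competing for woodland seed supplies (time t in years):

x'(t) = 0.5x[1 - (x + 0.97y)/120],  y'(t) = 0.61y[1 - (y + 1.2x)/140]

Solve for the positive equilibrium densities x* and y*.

x* ≈ 96.3, y* ≈ 24.4

Setting both brackets to zero gives the nullclines x + 0.97y = 120 and 1.2x + y = 140.
Substituting y = 140 - 1.2x into the first: x(1 - 0.97·1.2) = 120 - 0.97·140.
So x* = -15.8/-0.164 = 96.3, and then y* = 140 - 1.2·96.3 = 24.4.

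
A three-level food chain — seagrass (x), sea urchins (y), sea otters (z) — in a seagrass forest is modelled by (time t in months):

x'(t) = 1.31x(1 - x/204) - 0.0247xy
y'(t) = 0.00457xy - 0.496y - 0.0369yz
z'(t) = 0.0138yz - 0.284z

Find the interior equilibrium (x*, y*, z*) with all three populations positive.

From dz/dt = 0: 0.0138y* = 0.284, so y* = 20.6.
From dx/dt = 0: 1.31(1 - x*/204) = 0.0247·20.6, giving x* = 204·(1 - 0.388) = 125.
From dy/dt = 0: 0.00457·125 - 0.496 = 0.0369z*, so z* = 0.0745/0.0369 = 2.02.

x* ≈ 125, y* ≈ 20.6, z* ≈ 2.02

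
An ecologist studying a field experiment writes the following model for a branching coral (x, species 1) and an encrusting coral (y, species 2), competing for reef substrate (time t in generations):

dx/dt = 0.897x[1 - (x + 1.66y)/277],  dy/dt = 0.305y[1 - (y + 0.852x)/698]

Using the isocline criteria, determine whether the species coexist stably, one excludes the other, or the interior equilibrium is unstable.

species 2 excludes species 1

Compare the nullcline intercepts: K1/α12 = 277/1.66 = 167 < K2 = 698; K2/α21 = 698/0.852 = 819 > K1 = 277.
Since the inequalities point opposite ways, species 2 can invade but species 1 cannot.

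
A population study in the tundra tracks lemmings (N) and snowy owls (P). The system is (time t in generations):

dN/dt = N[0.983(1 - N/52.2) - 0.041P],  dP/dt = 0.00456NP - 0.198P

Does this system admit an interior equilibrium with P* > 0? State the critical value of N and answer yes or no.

Threshold N = 43.4; K > 43.4, so yes, the predator persists.

The predator equation gives dP/dt > 0 only when N > 0.198/0.00456 = 43.4.
Without the predator, N → K = 52.2. Since 52.2 > 43.4, the predator can invade and persist.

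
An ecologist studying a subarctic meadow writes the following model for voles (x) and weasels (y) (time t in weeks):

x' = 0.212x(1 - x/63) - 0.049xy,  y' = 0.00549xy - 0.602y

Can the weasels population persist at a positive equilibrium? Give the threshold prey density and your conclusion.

Threshold x = 110; K < 110, so no, the predator goes extinct.

The predator equation gives dy/dt > 0 only when x > 0.602/0.00549 = 110.
Without the predator, x → K = 63. Since 63 < 110, the predator cannot invade.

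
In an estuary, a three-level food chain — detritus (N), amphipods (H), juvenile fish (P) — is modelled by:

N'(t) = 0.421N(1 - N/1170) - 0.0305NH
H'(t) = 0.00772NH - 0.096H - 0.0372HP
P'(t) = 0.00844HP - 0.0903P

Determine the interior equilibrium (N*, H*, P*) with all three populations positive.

N* ≈ 263, H* ≈ 10.7, P* ≈ 52

From dP/dt = 0: 0.00844H* = 0.0903, so H* = 10.7.
From dN/dt = 0: 0.421(1 - N*/1170) = 0.0305·10.7, giving N* = 1170·(1 - 0.775) = 263.
From dH/dt = 0: 0.00772·263 - 0.096 = 0.0372P*, so P* = 1.94/0.0372 = 52.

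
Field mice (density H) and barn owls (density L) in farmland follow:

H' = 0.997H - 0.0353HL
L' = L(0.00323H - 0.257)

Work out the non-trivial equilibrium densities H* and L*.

H* ≈ 79.6, L* ≈ 28.2

Set dL/dt = 0 with L > 0: 0.00323H - 0.257 = 0, so H* = 0.257/0.00323 = 79.6.
Set dH/dt = 0 with H > 0: 0.997 - 0.0353L = 0, so L* = 0.997/0.0353 = 28.2.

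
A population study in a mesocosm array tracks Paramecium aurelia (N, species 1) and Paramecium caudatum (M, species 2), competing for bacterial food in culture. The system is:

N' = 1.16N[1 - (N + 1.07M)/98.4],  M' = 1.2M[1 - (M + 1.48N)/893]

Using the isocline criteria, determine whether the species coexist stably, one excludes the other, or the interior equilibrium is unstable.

species 2 excludes species 1

Compare the nullcline intercepts: K1/α12 = 98.4/1.07 = 92 < K2 = 893; K2/α21 = 893/1.48 = 603 > K1 = 98.4.
Since the inequalities point opposite ways, species 2 can invade but species 1 cannot.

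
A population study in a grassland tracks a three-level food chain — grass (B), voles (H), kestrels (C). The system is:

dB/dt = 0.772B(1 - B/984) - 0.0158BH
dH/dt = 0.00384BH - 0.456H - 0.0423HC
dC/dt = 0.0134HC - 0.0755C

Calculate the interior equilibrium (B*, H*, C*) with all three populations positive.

B* ≈ 871, H* ≈ 5.63, C* ≈ 68.2

From dC/dt = 0: 0.0134H* = 0.0755, so H* = 5.63.
From dB/dt = 0: 0.772(1 - B*/984) = 0.0158·5.63, giving B* = 984·(1 - 0.115) = 871.
From dH/dt = 0: 0.00384·871 - 0.456 = 0.0423C*, so C* = 2.89/0.0423 = 68.2.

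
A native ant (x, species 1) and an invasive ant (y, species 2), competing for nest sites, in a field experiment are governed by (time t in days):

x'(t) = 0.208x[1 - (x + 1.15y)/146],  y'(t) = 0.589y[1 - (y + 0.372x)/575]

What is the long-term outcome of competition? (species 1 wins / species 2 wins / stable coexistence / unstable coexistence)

Compare the nullcline intercepts: K1/α12 = 146/1.15 = 127 < K2 = 575; K2/α21 = 575/0.372 = 1550 > K1 = 146.
Since the inequalities point opposite ways, species 2 can invade but species 1 cannot.

species 2 excludes species 1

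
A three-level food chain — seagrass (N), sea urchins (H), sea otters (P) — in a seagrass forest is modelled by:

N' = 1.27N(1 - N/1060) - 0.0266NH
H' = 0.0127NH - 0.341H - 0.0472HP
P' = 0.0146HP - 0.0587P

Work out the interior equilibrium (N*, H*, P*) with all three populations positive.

From dP/dt = 0: 0.0146H* = 0.0587, so H* = 4.02.
From dN/dt = 0: 1.27(1 - N*/1060) = 0.0266·4.02, giving N* = 1060·(1 - 0.0842) = 971.
From dH/dt = 0: 0.0127·971 - 0.341 = 0.0472P*, so P* = 12/0.0472 = 254.

N* ≈ 971, H* ≈ 4.02, P* ≈ 254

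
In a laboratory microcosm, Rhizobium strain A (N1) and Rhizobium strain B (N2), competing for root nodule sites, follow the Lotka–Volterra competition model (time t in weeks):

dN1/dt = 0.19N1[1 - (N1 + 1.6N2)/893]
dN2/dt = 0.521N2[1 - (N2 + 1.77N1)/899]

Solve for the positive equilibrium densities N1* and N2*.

Setting both brackets to zero gives the nullclines N1 + 1.6N2 = 893 and 1.77N1 + N2 = 899.
Substituting N2 = 899 - 1.77N1 into the first: N1(1 - 1.6·1.77) = 893 - 1.6·899.
So N1* = -545/-1.83 = 298, and then N2* = 899 - 1.77·298 = 372.

N1* ≈ 298, N2* ≈ 372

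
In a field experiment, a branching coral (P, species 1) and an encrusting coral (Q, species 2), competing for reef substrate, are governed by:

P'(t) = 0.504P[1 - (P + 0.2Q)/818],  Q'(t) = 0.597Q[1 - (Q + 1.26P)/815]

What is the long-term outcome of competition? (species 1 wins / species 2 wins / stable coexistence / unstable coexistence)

Compare the nullcline intercepts: K1/α12 = 818/0.2 = 4090 > K2 = 815; K2/α21 = 815/1.26 = 647 < K1 = 818.
Since the inequalities point opposite ways, species 1 can invade but species 2 cannot.

species 1 excludes species 2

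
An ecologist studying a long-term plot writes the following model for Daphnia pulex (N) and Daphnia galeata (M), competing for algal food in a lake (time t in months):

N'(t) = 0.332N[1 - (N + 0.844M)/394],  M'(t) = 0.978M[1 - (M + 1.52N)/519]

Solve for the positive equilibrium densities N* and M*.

Setting both brackets to zero gives the nullclines N + 0.844M = 394 and 1.52N + M = 519.
Substituting M = 519 - 1.52N into the first: N(1 - 0.844·1.52) = 394 - 0.844·519.
So N* = -44/-0.283 = 156, and then M* = 519 - 1.52·156 = 282.

N* ≈ 156, M* ≈ 282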